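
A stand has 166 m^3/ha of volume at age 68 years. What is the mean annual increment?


MAI = 166 / 68 = 2.4412 ≈ 2.44 m^3/ha/yr

2.44 m^3/ha/yr


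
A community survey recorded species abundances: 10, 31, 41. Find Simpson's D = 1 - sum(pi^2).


Total N = 10 + 31 + 41 = 82
Per-species terms:
  p = 10/82 = 0.121951; p^2 = 0.121951^2 = 0.014872
  p = 31/82 = 0.378049; p^2 = 0.378049^2 = 0.142921
  p = 41/82 = 0.500000; p^2 = 0.500000^2 = 0.250000
sum(p^2) = 0.014872 + 0.142921 + 0.250000 = 0.407793
D = 1 - 0.407793 = 0.592207 ≈ 0.5922

0.5922


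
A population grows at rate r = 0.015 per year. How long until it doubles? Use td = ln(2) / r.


td = ln(2) / 0.015 = 0.693147 / 0.015 = 46.2098 ≈ 46.2 years

46.2 years


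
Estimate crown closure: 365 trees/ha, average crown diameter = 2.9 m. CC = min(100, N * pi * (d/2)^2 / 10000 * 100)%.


(d/2)^2 = (2.9/2)^2 = 1.45^2 = 2.1025
Crown area = 3.141593 * 2.1025 = 6.60520 m^2
N * area / 10000 * 100 = 365 * 6.60520 / 10000 * 100 = 24.1090
CC = min(100, 24.1090) = 24.1090 ≈ 24.1%

24.1%


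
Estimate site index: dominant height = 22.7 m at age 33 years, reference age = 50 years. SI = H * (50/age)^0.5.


50/33 = 1.51515
(1.51515)^0.5 = 1.23091
SI = 22.7 * 1.23091 = 27.9417 ≈ 27.9 m

27.9 m


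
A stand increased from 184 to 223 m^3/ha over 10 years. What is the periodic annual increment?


PAI = (V2 - V1) / period = (223 - 184) / 10 = 39 / 10 = 3.90 m^3/ha/yr

3.90 m^3/ha/yr


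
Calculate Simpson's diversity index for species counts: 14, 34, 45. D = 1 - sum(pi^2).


Total N = 14 + 34 + 45 = 93
Per-species terms:
  p = 14/93 = 0.150538; p^2 = 0.150538^2 = 0.022662
  p = 34/93 = 0.365591; p^2 = 0.365591^2 = 0.133657
  p = 45/93 = 0.483871; p^2 = 0.483871^2 = 0.234131
sum(p^2) = 0.022662 + 0.133657 + 0.234131 = 0.390450
D = 1 - 0.390450 = 0.609550 ≈ 0.6096

0.6096


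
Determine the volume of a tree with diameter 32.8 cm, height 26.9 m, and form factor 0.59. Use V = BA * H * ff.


(D/200)^2 = (32.8/200)^2 = 0.164^2 = 0.026896
BA = 3.141593 * 0.026896 = 0.0844963 m^2
V = 0.0844963 * 26.9 * 0.59 = 1.34104 ≈ 1.341 m^3

1.341 m^3


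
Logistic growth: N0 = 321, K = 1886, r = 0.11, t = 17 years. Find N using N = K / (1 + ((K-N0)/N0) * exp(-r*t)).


(K - N0)/N0 = (1886 - 321)/321 = 1565/321 = 4.87539
r*t = 0.11 * 17 = 1.87; exp(-1.87) = 0.154124
4.87539 * 0.154124 = 0.751415
1 + 0.751415 = 1.75142
N = 1886 / 1.75142 = 1076.84 ≈ 1077

1077


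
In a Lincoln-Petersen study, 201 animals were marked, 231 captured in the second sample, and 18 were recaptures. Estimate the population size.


N = M * C / R = 201 * 231 / 18 = 46431 / 18 = 2579.50 ≈ 2580

2580 individuals


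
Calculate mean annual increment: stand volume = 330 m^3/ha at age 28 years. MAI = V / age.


MAI = 330 / 28 = 11.7857 ≈ 11.79 m^3/ha/yr

11.79 m^3/ha/yr


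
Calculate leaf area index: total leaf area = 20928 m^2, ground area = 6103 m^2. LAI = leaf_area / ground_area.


LAI = 20928 / 6103 = 3.4291 ≈ 3.43

3.43


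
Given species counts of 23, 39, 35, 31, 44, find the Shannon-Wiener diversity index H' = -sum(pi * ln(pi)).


Total N = 23 + 39 + 35 + 31 + 44 = 172
Per-species terms:
  p = 23/172 = 0.133721; ln(p) = -2.012000; p*ln(p) = 0.133721 * (-2.012000) = -0.269047
  p = 39/172 = 0.226744; ln(p) = -1.483934; p*ln(p) = 0.226744 * (-1.483934) = -0.336473
  p = 35/172 = 0.203488; ln(p) = -1.592148; p*ln(p) = 0.203488 * (-1.592148) = -0.323983
  p = 31/172 = 0.180233; ln(p) = -1.713505; p*ln(p) = 0.180233 * (-1.713505) = -0.308830
  p = 44/172 = 0.255814; ln(p) = -1.363305; p*ln(p) = 0.255814 * (-1.363305) = -0.348753
sum(p*ln(p)) = (-0.269047) + (-0.336473) + (-0.323983) + (-0.308830) + (-0.348753) = -1.587086
H' = -(-1.587086) = 1.587086 ≈ 1.5871

1.5871


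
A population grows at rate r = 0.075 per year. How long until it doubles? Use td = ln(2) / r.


td = ln(2) / 0.075 = 0.693147 / 0.075 = 9.24196 ≈ 9.2 years

9.2 years


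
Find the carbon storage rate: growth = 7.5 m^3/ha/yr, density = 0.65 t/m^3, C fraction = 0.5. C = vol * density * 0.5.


C = 7.5 * 0.65 * 0.5 = 2.4375 ≈ 2.44 t C/ha/yr

2.44 t C/ha/yr


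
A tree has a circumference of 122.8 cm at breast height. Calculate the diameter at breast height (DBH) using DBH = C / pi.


DBH = C / pi = 122.8 / 3.141593 = 39.0884 ≈ 39.09 cm

39.09 cm


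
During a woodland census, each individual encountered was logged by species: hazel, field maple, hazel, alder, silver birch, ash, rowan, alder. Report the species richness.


Total individuals logged = 8
Distinct species (count of individuals): hazel (2), field maple (1), alder (2), silver birch (1), ash (1), rowan (1)
Species richness = number of distinct species = 6

6


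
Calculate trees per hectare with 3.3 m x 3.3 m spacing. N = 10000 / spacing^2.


N = 10000 / 3.3^2 = 10000 / 10.89 = 918.274 ≈ 918 trees/ha

918 trees/ha


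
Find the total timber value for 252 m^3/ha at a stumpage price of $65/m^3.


Value = 252 * 65 = $16380/ha

$16380/ha


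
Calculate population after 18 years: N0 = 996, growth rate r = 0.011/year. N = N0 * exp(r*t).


r*t = 0.011 * 18 = 0.198
exp(0.198) = 1.21896
N = 996 * 1.21896 = 1214.08 ≈ 1214

1214


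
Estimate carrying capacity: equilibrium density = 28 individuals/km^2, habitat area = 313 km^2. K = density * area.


K = 28 * 313 = 8764 individuals

8764 individuals


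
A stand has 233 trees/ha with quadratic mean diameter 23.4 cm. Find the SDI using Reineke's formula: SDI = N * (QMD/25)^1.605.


QMD/25 = 23.4/25 = 0.936
(0.936)^1.605 = exp(1.605 * ln(0.936)) = exp(1.605 * (-0.0661398)) = exp(-0.106154) = 0.899286
SDI = 233 * 0.899286 = 209.534 ≈ 210

210


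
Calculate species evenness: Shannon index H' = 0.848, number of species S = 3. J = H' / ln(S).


ln(3) = 1.09861
J = H' / ln(S) = 0.848 / 1.09861 = 0.771884 ≈ 0.7719

0.7719


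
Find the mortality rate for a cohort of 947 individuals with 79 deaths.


Mortality rate = 79 / 947 = 0.083421 ≈ 0.0834

0.0834


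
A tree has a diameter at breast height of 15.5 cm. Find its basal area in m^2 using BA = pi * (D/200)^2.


D/200 = 15.5/200 = 0.0775 m
(D/200)^2 = 0.0775^2 = 0.00600625
BA = 3.141593 * 0.00600625 = 0.0188692 ≈ 0.0189 m^2

0.0189 m^2


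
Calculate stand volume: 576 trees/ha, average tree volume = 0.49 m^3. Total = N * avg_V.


V_stand = 576 * 0.49 = 282.24 ≈ 282.2 m^3/ha

282.2 m^3/ha


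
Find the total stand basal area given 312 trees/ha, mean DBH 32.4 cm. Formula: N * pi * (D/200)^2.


(D/200)^2 = (32.4/200)^2 = 0.162^2 = 0.026244
Individual BA = 3.141593 * 0.026244 = 0.0824480 m^2
Stand BA = 312 * 0.0824480 = 25.7238 ≈ 25.72 m^2/ha

25.72 m^2/ha


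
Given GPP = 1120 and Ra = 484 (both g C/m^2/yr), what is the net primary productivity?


NPP = GPP - Ra = 1120 - 484 = 636 g C/m^2/yr

636 g C/m^2/yr


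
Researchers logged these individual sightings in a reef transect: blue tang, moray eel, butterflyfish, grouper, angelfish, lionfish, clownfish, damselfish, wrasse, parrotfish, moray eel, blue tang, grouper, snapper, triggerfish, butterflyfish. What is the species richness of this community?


Total individuals logged = 16
Distinct species (count of individuals): blue tang (2), moray eel (2), butterflyfish (2), grouper (2), angelfish (1), lionfish (1), clownfish (1), damselfish (1), wrasse (1), parrotfish (1), snapper (1), triggerfish (1)
Species richness = number of distinct species = 12

12


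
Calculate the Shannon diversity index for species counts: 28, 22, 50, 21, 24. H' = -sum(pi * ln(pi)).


Total N = 28 + 22 + 50 + 21 + 24 = 145
Per-species terms:
  p = 28/145 = 0.193103; ln(p) = -1.644532; p*ln(p) = 0.193103 * (-1.644532) = -0.317564
  p = 22/145 = 0.151724; ln(p) = -1.885692; p*ln(p) = 0.151724 * (-1.885692) = -0.286105
  p = 50/145 = 0.344828; ln(p) = -1.064710; p*ln(p) = 0.344828 * (-1.064710) = -0.367142
  p = 21/145 = 0.144828; ln(p) = -1.932208; p*ln(p) = 0.144828 * (-1.932208) = -0.279838
  p = 24/145 = 0.165517; ln(p) = -1.798681; p*ln(p) = 0.165517 * (-1.798681) = -0.297712
sum(p*ln(p)) = (-0.317564) + (-0.286105) + (-0.367142) + (-0.279838) + (-0.297712) = -1.548361
H' = -(-1.548361) = 1.548361 ≈ 1.5484

1.5484


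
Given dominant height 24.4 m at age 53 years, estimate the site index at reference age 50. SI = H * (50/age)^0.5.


50/53 = 0.943396
(0.943396)^0.5 = 0.971286
SI = 24.4 * 0.971286 = 23.6994 ≈ 23.7 m

23.7 m


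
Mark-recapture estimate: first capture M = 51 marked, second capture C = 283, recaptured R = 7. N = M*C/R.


N = M * C / R = 51 * 283 / 7 = 14433 / 7 = 2061.86 ≈ 2062

2062 individuals


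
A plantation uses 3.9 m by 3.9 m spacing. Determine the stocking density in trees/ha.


N = 10000 / 3.9^2 = 10000 / 15.21 = 657.462 ≈ 657 trees/ha

657 trees/ha


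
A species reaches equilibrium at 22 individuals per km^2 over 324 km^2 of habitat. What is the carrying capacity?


K = 22 * 324 = 7128 individuals

7128 individuals


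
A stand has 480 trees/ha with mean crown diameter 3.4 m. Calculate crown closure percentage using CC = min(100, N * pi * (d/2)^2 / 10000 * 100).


(d/2)^2 = (3.4/2)^2 = 1.7^2 = 2.89
Crown area = 3.141593 * 2.89 = 9.07920 m^2
N * area / 10000 * 100 = 480 * 9.07920 / 10000 * 100 = 43.5802
CC = min(100, 43.5802) = 43.5802 ≈ 43.6%

43.6%


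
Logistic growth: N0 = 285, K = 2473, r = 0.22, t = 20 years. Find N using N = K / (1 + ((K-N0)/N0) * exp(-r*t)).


(K - N0)/N0 = (2473 - 285)/285 = 2188/285 = 7.67719
r*t = 0.22 * 20 = 4.4; exp(-4.4) = 0.0122773
7.67719 * 0.0122773 = 0.0942552
1 + 0.0942552 = 1.09426
N = 2473 / 1.09426 = 2259.97 ≈ 2260

2260


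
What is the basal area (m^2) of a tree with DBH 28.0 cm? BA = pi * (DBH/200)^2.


D/200 = 28.0/200 = 0.14 m
(D/200)^2 = 0.14^2 = 0.0196
BA = 3.141593 * 0.0196 = 0.0615752 ≈ 0.0616 m^2

0.0616 m^2


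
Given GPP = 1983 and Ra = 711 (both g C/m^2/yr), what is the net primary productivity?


NPP = GPP - Ra = 1983 - 711 = 1272 g C/m^2/yr

1272 g C/m^2/yr


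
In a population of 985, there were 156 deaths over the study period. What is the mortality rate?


Mortality rate = 156 / 985 = 0.158376 ≈ 0.1584

0.1584


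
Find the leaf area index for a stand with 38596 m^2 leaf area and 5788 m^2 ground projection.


LAI = 38596 / 5788 = 6.6683 ≈ 6.67

6.67


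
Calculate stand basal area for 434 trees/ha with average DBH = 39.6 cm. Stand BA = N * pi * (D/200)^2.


(D/200)^2 = (39.6/200)^2 = 0.198^2 = 0.039204
Individual BA = 3.141593 * 0.039204 = 0.123163 m^2
Stand BA = 434 * 0.123163 = 53.4527 ≈ 53.45 m^2/ha

53.45 m^2/ha


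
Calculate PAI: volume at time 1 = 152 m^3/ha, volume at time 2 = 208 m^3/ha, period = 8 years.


PAI = (V2 - V1) / period = (208 - 152) / 8 = 56 / 8 = 7.00 m^3/ha/yr

7.00 m^3/ha/yr


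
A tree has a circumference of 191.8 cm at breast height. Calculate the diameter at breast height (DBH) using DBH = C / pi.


DBH = C / pi = 191.8 / 3.141593 = 61.0518 ≈ 61.05 cm

61.05 cm


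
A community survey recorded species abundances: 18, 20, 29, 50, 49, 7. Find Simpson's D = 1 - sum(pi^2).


Total N = 18 + 20 + 29 + 50 + 49 + 7 = 173
Per-species terms:
  p = 18/173 = 0.104046; p^2 = 0.104046^2 = 0.010826
  p = 20/173 = 0.115607; p^2 = 0.115607^2 = 0.013365
  p = 29/173 = 0.167630; p^2 = 0.167630^2 = 0.028100
  p = 50/173 = 0.289017; p^2 = 0.289017^2 = 0.083531
  p = 49/173 = 0.283237; p^2 = 0.283237^2 = 0.080223
  p = 7/173 = 0.040462; p^2 = 0.040462^2 = 0.001637
sum(p^2) = 0.010826 + 0.013365 + 0.028100 + 0.083531 + 0.080223 + 0.001637 = 0.217682
D = 1 - 0.217682 = 0.782318 ≈ 0.7823

0.7823


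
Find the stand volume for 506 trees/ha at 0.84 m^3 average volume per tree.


V_stand = 506 * 0.84 = 425.04 ≈ 425.0 m^3/ha

425.0 m^3/ha


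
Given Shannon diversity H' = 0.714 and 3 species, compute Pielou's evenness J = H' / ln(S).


ln(3) = 1.09861
J = H' / ln(S) = 0.714 / 1.09861 = 0.649912 ≈ 0.6499

0.6499


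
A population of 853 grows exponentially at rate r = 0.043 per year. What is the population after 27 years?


r*t = 0.043 * 27 = 1.161
exp(1.161) = 3.19312
N = 853 * 3.19312 = 2723.73 ≈ 2724

2724


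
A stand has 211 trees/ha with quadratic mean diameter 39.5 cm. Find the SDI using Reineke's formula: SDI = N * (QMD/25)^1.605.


QMD/25 = 39.5/25 = 1.58
(1.58)^1.605 = exp(1.605 * ln(1.58)) = exp(1.605 * 0.457425) = exp(0.734167) = 2.08375
SDI = 211 * 2.08375 = 439.671 ≈ 440

440


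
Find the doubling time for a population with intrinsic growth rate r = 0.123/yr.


td = ln(2) / 0.123 = 0.693147 / 0.123 = 5.63534 ≈ 5.6 years

5.6 years


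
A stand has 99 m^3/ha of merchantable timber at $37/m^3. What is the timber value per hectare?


Value = 99 * 37 = $3663/ha

$3663/ha


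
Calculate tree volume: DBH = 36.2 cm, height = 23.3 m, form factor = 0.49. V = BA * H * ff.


(D/200)^2 = (36.2/200)^2 = 0.181^2 = 0.032761
BA = 3.141593 * 0.032761 = 0.102922 m^2
V = 0.102922 * 23.3 * 0.49 = 1.17506 ≈ 1.175 m^3

1.175 m^3


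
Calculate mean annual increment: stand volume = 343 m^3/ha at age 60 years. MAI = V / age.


MAI = 343 / 60 = 5.7167 ≈ 5.72 m^3/ha/yr

5.72 m^3/ha/yr


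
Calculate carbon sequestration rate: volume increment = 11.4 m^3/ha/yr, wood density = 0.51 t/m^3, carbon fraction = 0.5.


C = 11.4 * 0.51 * 0.5 = 2.907 ≈ 2.91 t C/ha/yr

2.91 t C/ha/yr


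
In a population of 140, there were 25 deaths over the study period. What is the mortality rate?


Mortality rate = 25 / 140 = 0.178571 ≈ 0.1786

0.1786


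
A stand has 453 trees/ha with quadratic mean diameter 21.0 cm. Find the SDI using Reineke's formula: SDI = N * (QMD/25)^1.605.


QMD/25 = 21.0/25 = 0.84
(0.84)^1.605 = exp(1.605 * ln(0.84)) = exp(1.605 * (-0.174353)) = exp(-0.279837) = 0.755907
SDI = 453 * 0.755907 = 342.426 ≈ 342

342


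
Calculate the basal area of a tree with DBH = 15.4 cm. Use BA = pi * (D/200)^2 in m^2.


D/200 = 15.4/200 = 0.077 m
(D/200)^2 = 0.077^2 = 0.005929
BA = 3.141593 * 0.005929 = 0.0186265 ≈ 0.0186 m^2

0.0186 m^2


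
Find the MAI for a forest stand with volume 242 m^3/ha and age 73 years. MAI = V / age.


MAI = 242 / 73 = 3.3151 ≈ 3.32 m^3/ha/yr

3.32 m^3/ha/yr


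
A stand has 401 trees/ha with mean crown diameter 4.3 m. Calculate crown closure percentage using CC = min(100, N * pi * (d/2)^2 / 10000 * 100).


(d/2)^2 = (4.3/2)^2 = 2.15^2 = 4.6225
Crown area = 3.141593 * 4.6225 = 14.5220 m^2
N * area / 10000 * 100 = 401 * 14.5220 / 10000 * 100 = 58.2332
CC = min(100, 58.2332) = 58.2332 ≈ 58.2%

58.2%


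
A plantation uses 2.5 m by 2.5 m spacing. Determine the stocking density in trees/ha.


N = 10000 / 2.5^2 = 10000 / 6.25 = 1600.00 ≈ 1600 trees/ha

1600 trees/ha


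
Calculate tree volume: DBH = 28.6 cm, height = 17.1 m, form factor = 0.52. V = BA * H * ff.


(D/200)^2 = (28.6/200)^2 = 0.143^2 = 0.020449
BA = 3.141593 * 0.020449 = 0.0642424 m^2
V = 0.0642424 * 17.1 * 0.52 = 0.571243 ≈ 0.571 m^3

0.571 m^3


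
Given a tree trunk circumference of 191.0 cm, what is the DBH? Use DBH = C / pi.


DBH = C / pi = 191.0 / 3.141593 = 60.7972 ≈ 60.80 cm

60.80 cm


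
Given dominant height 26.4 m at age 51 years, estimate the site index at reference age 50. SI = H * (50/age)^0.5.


50/51 = 0.980392
(0.980392)^0.5 = 0.990147
SI = 26.4 * 0.990147 = 26.1399 ≈ 26.1 m

26.1 m


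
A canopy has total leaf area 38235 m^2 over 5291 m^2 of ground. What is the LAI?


LAI = 38235 / 5291 = 7.2264 ≈ 7.23

7.23


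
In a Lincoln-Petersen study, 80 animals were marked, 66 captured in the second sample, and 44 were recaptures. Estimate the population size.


N = M * C / R = 80 * 66 / 44 = 5280 / 44 = 120

120 individuals


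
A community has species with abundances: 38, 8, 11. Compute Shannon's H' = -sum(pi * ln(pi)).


Total N = 38 + 8 + 11 = 57
Per-species terms:
  p = 38/57 = 0.666667; ln(p) = -0.405465; p*ln(p) = 0.666667 * (-0.405465) = -0.270310
  p = 8/57 = 0.140351; ln(p) = -1.963609; p*ln(p) = 0.140351 * (-1.963609) = -0.275594
  p = 11/57 = 0.192982; ln(p) = -1.645158; p*ln(p) = 0.192982 * (-1.645158) = -0.317486
sum(p*ln(p)) = (-0.270310) + (-0.275594) + (-0.317486) = -0.863390
H' = -(-0.863390) = 0.863390 ≈ 0.8634

0.8634


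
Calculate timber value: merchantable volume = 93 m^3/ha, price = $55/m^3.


Value = 93 * 55 = $5115/ha

$5115/ha


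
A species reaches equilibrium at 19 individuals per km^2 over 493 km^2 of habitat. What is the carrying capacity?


K = 19 * 493 = 9367 individuals

9367 individuals


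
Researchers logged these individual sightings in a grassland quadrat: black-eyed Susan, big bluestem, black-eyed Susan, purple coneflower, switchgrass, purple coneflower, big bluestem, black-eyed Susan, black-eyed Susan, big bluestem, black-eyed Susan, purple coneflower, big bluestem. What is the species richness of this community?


Total individuals logged = 13
Distinct species (count of individuals): black-eyed Susan (5), big bluestem (4), purple coneflower (3), switchgrass (1)
Species richness = number of distinct species = 4

4


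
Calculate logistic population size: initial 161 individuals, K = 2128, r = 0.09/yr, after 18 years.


(K - N0)/N0 = (2128 - 161)/161 = 1967/161 = 12.2174
r*t = 0.09 * 18 = 1.62; exp(-1.62) = 0.197899
12.2174 * 0.197899 = 2.41781
1 + 2.41781 = 3.41781
N = 2128 / 3.41781 = 622.621 ≈ 623

623


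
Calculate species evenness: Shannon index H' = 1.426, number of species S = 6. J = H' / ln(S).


ln(6) = 1.79176
J = H' / ln(S) = 1.426 / 1.79176 = 0.795866 ≈ 0.7959

0.7959


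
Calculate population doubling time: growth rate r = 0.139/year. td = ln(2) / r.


td = ln(2) / 0.139 = 0.693147 / 0.139 = 4.98667 ≈ 5.0 years

5.0 years


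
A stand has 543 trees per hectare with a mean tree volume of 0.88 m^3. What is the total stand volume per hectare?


V_stand = 543 * 0.88 = 477.84 ≈ 477.8 m^3/ha

477.8 m^3/ha


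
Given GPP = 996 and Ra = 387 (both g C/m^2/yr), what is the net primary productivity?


NPP = GPP - Ra = 996 - 387 = 609 g C/m^2/yr

609 g C/m^2/yr


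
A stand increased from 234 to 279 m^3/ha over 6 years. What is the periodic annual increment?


PAI = (V2 - V1) / period = (279 - 234) / 6 = 45 / 6 = 7.50 m^3/ha/yr

7.50 m^3/ha/yr


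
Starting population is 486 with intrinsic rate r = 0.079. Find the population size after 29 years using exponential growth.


r*t = 0.079 * 29 = 2.291
exp(2.291) = 9.88482
N = 486 * 9.88482 = 4804.02 ≈ 4804

4804


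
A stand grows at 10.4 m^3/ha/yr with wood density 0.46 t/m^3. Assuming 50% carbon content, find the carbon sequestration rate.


C = 10.4 * 0.46 * 0.5 = 2.392 ≈ 2.39 t C/ha/yr

2.39 t C/ha/yr


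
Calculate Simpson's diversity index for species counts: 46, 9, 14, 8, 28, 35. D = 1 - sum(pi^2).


Total N = 46 + 9 + 14 + 8 + 28 + 35 = 140
Per-species terms:
  p = 46/140 = 0.328571; p^2 = 0.328571^2 = 0.107959
  p = 9/140 = 0.064286; p^2 = 0.064286^2 = 0.004133
  p = 14/140 = 0.100000; p^2 = 0.100000^2 = 0.010000
  p = 8/140 = 0.057143; p^2 = 0.057143^2 = 0.003265
  p = 28/140 = 0.200000; p^2 = 0.200000^2 = 0.040000
  p = 35/140 = 0.250000; p^2 = 0.250000^2 = 0.062500
sum(p^2) = 0.107959 + 0.004133 + 0.010000 + 0.003265 + 0.040000 + 0.062500 = 0.227857
D = 1 - 0.227857 = 0.772143 ≈ 0.7721

0.7721


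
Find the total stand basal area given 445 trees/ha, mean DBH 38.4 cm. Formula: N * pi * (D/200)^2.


(D/200)^2 = (38.4/200)^2 = 0.192^2 = 0.036864
Individual BA = 3.141593 * 0.036864 = 0.115812 m^2
Stand BA = 445 * 0.115812 = 51.5363 ≈ 51.54 m^2/ha

51.54 m^2/ha


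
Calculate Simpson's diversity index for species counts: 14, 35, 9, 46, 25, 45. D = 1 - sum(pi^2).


Total N = 14 + 35 + 9 + 46 + 25 + 45 = 174
Per-species terms:
  p = 14/174 = 0.080460; p^2 = 0.080460^2 = 0.006474
  p = 35/174 = 0.201149; p^2 = 0.201149^2 = 0.040461
  p = 9/174 = 0.051724; p^2 = 0.051724^2 = 0.002675
  p = 46/174 = 0.264368; p^2 = 0.264368^2 = 0.069890
  p = 25/174 = 0.143678; p^2 = 0.143678^2 = 0.020643
  p = 45/174 = 0.258621; p^2 = 0.258621^2 = 0.066885
sum(p^2) = 0.006474 + 0.040461 + 0.002675 + 0.069890 + 0.020643 + 0.066885 = 0.207028
D = 1 - 0.207028 = 0.792972 ≈ 0.7930

0.7930


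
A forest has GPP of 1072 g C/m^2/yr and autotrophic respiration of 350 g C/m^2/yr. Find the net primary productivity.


NPP = GPP - Ra = 1072 - 350 = 722 g C/m^2/yr

722 g C/m^2/yr


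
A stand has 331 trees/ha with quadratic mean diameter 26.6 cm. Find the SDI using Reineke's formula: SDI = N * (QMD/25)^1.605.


QMD/25 = 26.6/25 = 1.064
(1.064)^1.605 = exp(1.605 * ln(1.064)) = exp(1.605 * 0.0620354) = exp(0.0995668) = 1.10469
SDI = 331 * 1.10469 = 365.652 ≈ 366

366


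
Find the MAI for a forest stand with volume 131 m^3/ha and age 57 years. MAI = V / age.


MAI = 131 / 57 = 2.2982 ≈ 2.30 m^3/ha/yr

2.30 m^3/ha/yr


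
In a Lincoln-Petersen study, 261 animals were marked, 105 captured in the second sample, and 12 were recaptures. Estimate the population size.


N = M * C / R = 261 * 105 / 12 = 27405 / 12 = 2283.75 ≈ 2284

2284 individuals


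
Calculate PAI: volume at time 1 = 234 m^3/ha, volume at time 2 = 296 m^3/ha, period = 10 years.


PAI = (V2 - V1) / period = (296 - 234) / 10 = 62 / 10 = 6.20 m^3/ha/yr

6.20 m^3/ha/yr


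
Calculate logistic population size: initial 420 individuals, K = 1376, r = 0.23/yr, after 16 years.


(K - N0)/N0 = (1376 - 420)/420 = 956/420 = 2.27619
r*t = 0.23 * 16 = 3.68; exp(-3.68) = 0.0252230
2.27619 * 0.0252230 = 0.0574123
1 + 0.0574123 = 1.05741
N = 1376 / 1.05741 = 1301.29 ≈ 1301

1301


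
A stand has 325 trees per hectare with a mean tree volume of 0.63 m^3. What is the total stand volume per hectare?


V_stand = 325 * 0.63 = 204.75 ≈ 204.8 m^3/ha

204.8 m^3/ha


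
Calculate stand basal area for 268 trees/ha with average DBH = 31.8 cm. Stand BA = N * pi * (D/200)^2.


(D/200)^2 = (31.8/200)^2 = 0.159^2 = 0.025281
Individual BA = 3.141593 * 0.025281 = 0.0794226 m^2
Stand BA = 268 * 0.0794226 = 21.2853 ≈ 21.29 m^2/ha

21.29 m^2/ha


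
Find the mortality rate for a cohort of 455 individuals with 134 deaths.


Mortality rate = 134 / 455 = 0.294505 ≈ 0.2945

0.2945


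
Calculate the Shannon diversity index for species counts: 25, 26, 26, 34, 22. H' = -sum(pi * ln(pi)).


Total N = 25 + 26 + 26 + 34 + 22 = 133
Per-species terms:
  p = 25/133 = 0.187970; ln(p) = -1.671473; p*ln(p) = 0.187970 * (-1.671473) = -0.314187
  p = 26/133 = 0.195489; ln(p) = -1.632251; p*ln(p) = 0.195489 * (-1.632251) = -0.319087
  p = 26/133 = 0.195489; ln(p) = -1.632251; p*ln(p) = 0.195489 * (-1.632251) = -0.319087
  p = 34/133 = 0.255639; ln(p) = -1.363989; p*ln(p) = 0.255639 * (-1.363989) = -0.348689
  p = 22/133 = 0.165414; ln(p) = -1.799304; p*ln(p) = 0.165414 * (-1.799304) = -0.297630
sum(p*ln(p)) = (-0.314187) + (-0.319087) + (-0.319087) + (-0.348689) + (-0.297630) = -1.598680
H' = -(-1.598680) = 1.598680 ≈ 1.5987

1.5987


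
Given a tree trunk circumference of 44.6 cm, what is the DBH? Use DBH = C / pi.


DBH = C / pi = 44.6 / 3.141593 = 14.1966 ≈ 14.20 cm

14.20 cm


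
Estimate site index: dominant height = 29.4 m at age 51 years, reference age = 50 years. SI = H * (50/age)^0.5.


50/51 = 0.980392
(0.980392)^0.5 = 0.990147
SI = 29.4 * 0.990147 = 29.1103 ≈ 29.1 m

29.1 m


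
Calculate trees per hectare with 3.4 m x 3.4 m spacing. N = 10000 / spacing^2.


N = 10000 / 3.4^2 = 10000 / 11.56 = 865.052 ≈ 865 trees/ha

865 trees/ha


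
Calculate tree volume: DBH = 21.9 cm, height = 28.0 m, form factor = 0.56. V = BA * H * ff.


(D/200)^2 = (21.9/200)^2 = 0.1095^2 = 0.01199025
BA = 3.141593 * 0.01199025 = 0.0376685 m^2
V = 0.0376685 * 28.0 * 0.56 = 0.590642 ≈ 0.591 m^3

0.591 m^3


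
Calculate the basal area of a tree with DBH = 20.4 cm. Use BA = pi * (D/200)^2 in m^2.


D/200 = 20.4/200 = 0.102 m
(D/200)^2 = 0.102^2 = 0.010404
BA = 3.141593 * 0.010404 = 0.0326851 ≈ 0.0327 m^2

0.0327 m^2


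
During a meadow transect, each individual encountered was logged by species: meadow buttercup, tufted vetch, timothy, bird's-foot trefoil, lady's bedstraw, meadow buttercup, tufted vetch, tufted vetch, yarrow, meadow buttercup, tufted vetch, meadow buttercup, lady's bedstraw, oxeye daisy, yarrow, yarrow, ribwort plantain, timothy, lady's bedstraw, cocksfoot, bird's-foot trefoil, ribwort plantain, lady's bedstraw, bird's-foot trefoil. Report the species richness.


Total individuals logged = 24
Distinct species (count of individuals): meadow buttercup (4), tufted vetch (4), timothy (2), bird's-foot trefoil (3), lady's bedstraw (4), yarrow (3), oxeye daisy (1), ribwort plantain (2), cocksfoot (1)
Species richness = number of distinct species = 9

9


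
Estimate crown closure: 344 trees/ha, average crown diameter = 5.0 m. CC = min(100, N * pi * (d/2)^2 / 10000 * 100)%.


(d/2)^2 = (5.0/2)^2 = 2.5^2 = 6.25
Crown area = 3.141593 * 6.25 = 19.6350 m^2
N * area / 10000 * 100 = 344 * 19.6350 / 10000 * 100 = 67.5444
CC = min(100, 67.5444) = 67.5444 ≈ 67.5%

67.5%


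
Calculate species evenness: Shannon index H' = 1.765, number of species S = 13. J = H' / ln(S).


ln(13) = 2.56495
J = H' / ln(S) = 1.765 / 2.56495 = 0.688123 ≈ 0.6881

0.6881


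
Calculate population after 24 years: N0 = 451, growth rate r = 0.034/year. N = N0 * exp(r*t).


r*t = 0.034 * 24 = 0.816
exp(0.816) = 2.26144
N = 451 * 2.26144 = 1019.91 ≈ 1020

1020


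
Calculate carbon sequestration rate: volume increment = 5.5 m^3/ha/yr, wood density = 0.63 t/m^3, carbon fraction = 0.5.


C = 5.5 * 0.63 * 0.5 = 1.7325 ≈ 1.73 t C/ha/yr

1.73 t C/ha/yr


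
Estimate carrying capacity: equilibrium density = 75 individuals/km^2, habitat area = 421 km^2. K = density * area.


K = 75 * 421 = 31575 individuals

31575 individuals


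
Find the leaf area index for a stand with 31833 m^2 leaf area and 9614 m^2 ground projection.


LAI = 31833 / 9614 = 3.3111 ≈ 3.31

3.31


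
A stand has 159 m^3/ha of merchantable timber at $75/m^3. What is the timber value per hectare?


Value = 159 * 75 = $11925/ha

$11925/ha


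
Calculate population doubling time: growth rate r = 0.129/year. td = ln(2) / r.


td = ln(2) / 0.129 = 0.693147 / 0.129 = 5.37323 ≈ 5.4 years

5.4 years


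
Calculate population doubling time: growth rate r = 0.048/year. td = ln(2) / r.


td = ln(2) / 0.048 = 0.693147 / 0.048 = 14.4406 ≈ 14.4 years

14.4 years


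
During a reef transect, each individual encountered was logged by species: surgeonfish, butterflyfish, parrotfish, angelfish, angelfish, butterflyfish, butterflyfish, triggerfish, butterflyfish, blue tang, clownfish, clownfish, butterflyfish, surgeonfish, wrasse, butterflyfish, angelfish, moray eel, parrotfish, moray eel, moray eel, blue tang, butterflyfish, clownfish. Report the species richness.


Total individuals logged = 24
Distinct species (count of individuals): surgeonfish (2), butterflyfish (7), parrotfish (2), angelfish (3), triggerfish (1), blue tang (2), clownfish (3), wrasse (1), moray eel (3)
Species richness = number of distinct species = 9

9


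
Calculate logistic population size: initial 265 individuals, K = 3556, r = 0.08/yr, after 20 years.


(K - N0)/N0 = (3556 - 265)/265 = 3291/265 = 12.4189
r*t = 0.08 * 20 = 1.6; exp(-1.6) = 0.201897
12.4189 * 0.201897 = 2.50734
1 + 2.50734 = 3.50734
N = 3556 / 3.50734 = 1013.87 ≈ 1014

1014


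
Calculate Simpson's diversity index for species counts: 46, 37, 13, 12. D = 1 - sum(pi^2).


Total N = 46 + 37 + 13 + 12 = 108
Per-species terms:
  p = 46/108 = 0.425926; p^2 = 0.425926^2 = 0.181413
  p = 37/108 = 0.342593; p^2 = 0.342593^2 = 0.117370
  p = 13/108 = 0.120370; p^2 = 0.120370^2 = 0.014489
  p = 12/108 = 0.111111; p^2 = 0.111111^2 = 0.012346
sum(p^2) = 0.181413 + 0.117370 + 0.014489 + 0.012346 = 0.325618
D = 1 - 0.325618 = 0.674382 ≈ 0.6744

0.6744


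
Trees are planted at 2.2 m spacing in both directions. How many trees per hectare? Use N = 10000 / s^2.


N = 10000 / 2.2^2 = 10000 / 4.84 = 2066.12 ≈ 2066 trees/ha

2066 trees/ha


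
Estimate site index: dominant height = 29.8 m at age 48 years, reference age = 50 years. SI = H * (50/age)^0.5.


50/48 = 1.04167
(1.04167)^0.5 = 1.02062
SI = 29.8 * 1.02062 = 30.4145 ≈ 30.4 m

30.4 m


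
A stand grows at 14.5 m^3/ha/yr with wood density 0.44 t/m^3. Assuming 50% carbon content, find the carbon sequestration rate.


C = 14.5 * 0.44 * 0.5 = 3.19 t C/ha/yr

3.19 t C/ha/yr


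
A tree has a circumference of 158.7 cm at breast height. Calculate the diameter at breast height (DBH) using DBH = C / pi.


DBH = C / pi = 158.7 / 3.141593 = 50.5158 ≈ 50.52 cm

50.52 cm


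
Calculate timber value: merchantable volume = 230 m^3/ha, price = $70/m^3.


Value = 230 * 70 = $16100/ha

$16100/ha


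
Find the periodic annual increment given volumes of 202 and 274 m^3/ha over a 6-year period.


PAI = (V2 - V1) / period = (274 - 202) / 6 = 72 / 6 = 12.00 m^3/ha/yr

12.00 m^3/ha/yr


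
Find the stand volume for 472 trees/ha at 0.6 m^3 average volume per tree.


V_stand = 472 * 0.6 = 283.2 m^3/ha

283.2 m^3/ha


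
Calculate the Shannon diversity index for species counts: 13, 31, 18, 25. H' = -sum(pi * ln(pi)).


Total N = 13 + 31 + 18 + 25 = 87
Per-species terms:
  p = 13/87 = 0.149425; ln(p) = -1.900961; p*ln(p) = 0.149425 * (-1.900961) = -0.284051
  p = 31/87 = 0.356322; ln(p) = -1.031920; p*ln(p) = 0.356322 * (-1.031920) = -0.367696
  p = 18/87 = 0.206897; ln(p) = -1.575534; p*ln(p) = 0.206897 * (-1.575534) = -0.325973
  p = 25/87 = 0.287356; ln(p) = -1.247033; p*ln(p) = 0.287356 * (-1.247033) = -0.358342
sum(p*ln(p)) = (-0.284051) + (-0.367696) + (-0.325973) + (-0.358342) = -1.336062
H' = -(-1.336062) = 1.336062 ≈ 1.3361

1.3361


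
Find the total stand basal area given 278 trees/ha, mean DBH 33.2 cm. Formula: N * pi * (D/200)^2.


(D/200)^2 = (33.2/200)^2 = 0.166^2 = 0.027556
Individual BA = 3.141593 * 0.027556 = 0.0865697 m^2
Stand BA = 278 * 0.0865697 = 24.0664 ≈ 24.07 m^2/ha

24.07 m^2/ha


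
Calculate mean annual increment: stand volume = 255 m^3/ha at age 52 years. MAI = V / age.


MAI = 255 / 52 = 4.9038 ≈ 4.90 m^3/ha/yr

4.90 m^3/ha/yr


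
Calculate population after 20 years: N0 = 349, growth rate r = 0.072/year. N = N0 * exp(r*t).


r*t = 0.072 * 20 = 1.44
exp(1.44) = 4.22070
N = 349 * 4.22070 = 1473.02 ≈ 1473

1473


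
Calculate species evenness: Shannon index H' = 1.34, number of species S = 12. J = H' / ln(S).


ln(12) = 2.48491
J = H' / ln(S) = 1.34 / 2.48491 = 0.539255 ≈ 0.5393

0.5393


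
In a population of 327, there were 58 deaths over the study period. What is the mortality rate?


Mortality rate = 58 / 327 = 0.177370 ≈ 0.1774

0.1774


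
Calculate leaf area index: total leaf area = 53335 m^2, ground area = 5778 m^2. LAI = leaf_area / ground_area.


LAI = 53335 / 5778 = 9.2307 ≈ 9.23

9.23


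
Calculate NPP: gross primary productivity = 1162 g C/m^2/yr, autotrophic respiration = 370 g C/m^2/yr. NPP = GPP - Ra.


NPP = GPP - Ra = 1162 - 370 = 792 g C/m^2/yr

792 g C/m^2/yr


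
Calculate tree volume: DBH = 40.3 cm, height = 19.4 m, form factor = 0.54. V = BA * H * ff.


(D/200)^2 = (40.3/200)^2 = 0.2015^2 = 0.04060225
BA = 3.141593 * 0.04060225 = 0.127556 m^2
V = 0.127556 * 19.4 * 0.54 = 1.33628 ≈ 1.336 m^3

1.336 m^3


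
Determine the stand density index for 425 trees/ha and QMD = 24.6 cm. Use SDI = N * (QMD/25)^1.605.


QMD/25 = 24.6/25 = 0.984
(0.984)^1.605 = exp(1.605 * ln(0.984)) = exp(1.605 * (-0.0161294)) = exp(-0.0258877) = 0.974445
SDI = 425 * 0.974445 = 414.139 ≈ 414

414


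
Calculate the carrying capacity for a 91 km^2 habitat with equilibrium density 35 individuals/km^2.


K = 35 * 91 = 3185 individuals

3185 individuals


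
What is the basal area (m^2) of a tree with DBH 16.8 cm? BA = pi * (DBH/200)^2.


D/200 = 16.8/200 = 0.084 m
(D/200)^2 = 0.084^2 = 0.007056
BA = 3.141593 * 0.007056 = 0.0221671 ≈ 0.0222 m^2

0.0222 m^2


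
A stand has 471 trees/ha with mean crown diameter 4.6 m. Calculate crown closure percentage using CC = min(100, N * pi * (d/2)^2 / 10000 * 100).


(d/2)^2 = (4.6/2)^2 = 2.3^2 = 5.29
Crown area = 3.141593 * 5.29 = 16.6190 m^2
N * area / 10000 * 100 = 471 * 16.6190 / 10000 * 100 = 78.2755
CC = min(100, 78.2755) = 78.2755 ≈ 78.3%

78.3%


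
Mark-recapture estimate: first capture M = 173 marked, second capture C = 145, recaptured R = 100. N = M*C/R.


N = M * C / R = 173 * 145 / 100 = 25085 / 100 = 250.85 ≈ 251

251 individuals


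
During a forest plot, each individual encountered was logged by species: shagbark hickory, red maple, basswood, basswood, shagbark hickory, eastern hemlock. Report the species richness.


Total individuals logged = 6
Distinct species (count of individuals): shagbark hickory (2), red maple (1), basswood (2), eastern hemlock (1)
Species richness = number of distinct species = 4

4


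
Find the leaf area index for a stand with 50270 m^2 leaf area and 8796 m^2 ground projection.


LAI = 50270 / 8796 = 5.7151 ≈ 5.72

5.72


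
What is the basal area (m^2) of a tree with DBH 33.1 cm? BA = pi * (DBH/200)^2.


D/200 = 33.1/200 = 0.1655 m
(D/200)^2 = 0.1655^2 = 0.02739025
BA = 3.141593 * 0.02739025 = 0.0860490 ≈ 0.0860 m^2

0.0860 m^2


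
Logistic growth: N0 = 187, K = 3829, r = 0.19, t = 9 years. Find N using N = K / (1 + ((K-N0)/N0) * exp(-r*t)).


(K - N0)/N0 = (3829 - 187)/187 = 3642/187 = 19.4759
r*t = 0.19 * 9 = 1.71; exp(-1.71) = 0.180866
19.4759 * 0.180866 = 3.52253
1 + 3.52253 = 4.52253
N = 3829 / 4.52253 = 846.650 ≈ 847

847


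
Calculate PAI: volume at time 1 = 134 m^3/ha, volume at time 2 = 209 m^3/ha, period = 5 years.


PAI = (V2 - V1) / period = (209 - 134) / 5 = 75 / 5 = 15.00 m^3/ha/yr

15.00 m^3/ha/yr


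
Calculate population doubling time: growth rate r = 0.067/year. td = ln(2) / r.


td = ln(2) / 0.067 = 0.693147 / 0.067 = 10.3455 ≈ 10.3 years

10.3 years


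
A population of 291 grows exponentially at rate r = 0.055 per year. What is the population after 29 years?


r*t = 0.055 * 29 = 1.595
exp(1.595) = 4.92833
N = 291 * 4.92833 = 1434.14 ≈ 1434

1434


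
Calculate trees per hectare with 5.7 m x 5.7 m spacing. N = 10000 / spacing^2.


N = 10000 / 5.7^2 = 10000 / 32.49 = 307.787 ≈ 308 trees/ha

308 trees/ha


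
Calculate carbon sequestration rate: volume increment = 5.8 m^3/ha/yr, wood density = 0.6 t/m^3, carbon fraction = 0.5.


C = 5.8 * 0.6 * 0.5 = 1.74 t C/ha/yr

1.74 t C/ha/yr


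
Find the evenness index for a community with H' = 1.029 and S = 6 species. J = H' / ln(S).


ln(6) = 1.79176
J = H' / ln(S) = 1.029 / 1.79176 = 0.574296 ≈ 0.5743

0.5743


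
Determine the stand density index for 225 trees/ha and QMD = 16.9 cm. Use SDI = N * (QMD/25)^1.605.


QMD/25 = 16.9/25 = 0.676
(0.676)^1.605 = exp(1.605 * ln(0.676)) = exp(1.605 * (-0.391562)) = exp(-0.628457) = 0.533414
SDI = 225 * 0.533414 = 120.018 ≈ 120

120


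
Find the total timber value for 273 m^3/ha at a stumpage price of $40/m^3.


Value = 273 * 40 = $10920/ha

$10920/ha


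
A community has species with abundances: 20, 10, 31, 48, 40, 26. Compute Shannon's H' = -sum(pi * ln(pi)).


Total N = 20 + 10 + 31 + 48 + 40 + 26 = 175
Per-species terms:
  p = 20/175 = 0.114286; ln(p) = -2.169051; p*ln(p) = 0.114286 * (-2.169051) = -0.247892
  p = 10/175 = 0.057143; ln(p) = -2.862198; p*ln(p) = 0.057143 * (-2.862198) = -0.163555
  p = 31/175 = 0.177143; ln(p) = -1.730798; p*ln(p) = 0.177143 * (-1.730798) = -0.306599
  p = 48/175 = 0.274286; ln(p) = -1.293584; p*ln(p) = 0.274286 * (-1.293584) = -0.354812
  p = 40/175 = 0.228571; ln(p) = -1.475908; p*ln(p) = 0.228571 * (-1.475908) = -0.337350
  p = 26/175 = 0.148571; ln(p) = -1.906692; p*ln(p) = 0.148571 * (-1.906692) = -0.283279
sum(p*ln(p)) = (-0.247892) + (-0.163555) + (-0.306599) + (-0.354812) + (-0.337350) + (-0.283279) = -1.693487
H' = -(-1.693487) = 1.693487 ≈ 1.6935

1.6935


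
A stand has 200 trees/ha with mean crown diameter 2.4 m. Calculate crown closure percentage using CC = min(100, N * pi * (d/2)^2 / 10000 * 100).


(d/2)^2 = (2.4/2)^2 = 1.2^2 = 1.44
Crown area = 3.141593 * 1.44 = 4.52389 m^2
N * area / 10000 * 100 = 200 * 4.52389 / 10000 * 100 = 9.04778
CC = min(100, 9.04778) = 9.04778 ≈ 9.0%

9.0%


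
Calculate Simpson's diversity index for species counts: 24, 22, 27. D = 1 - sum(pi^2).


Total N = 24 + 22 + 27 = 73
Per-species terms:
  p = 24/73 = 0.328767; p^2 = 0.328767^2 = 0.108088
  p = 22/73 = 0.301370; p^2 = 0.301370^2 = 0.090824
  p = 27/73 = 0.369863; p^2 = 0.369863^2 = 0.136799
sum(p^2) = 0.108088 + 0.090824 + 0.136799 = 0.335711
D = 1 - 0.335711 = 0.664289 ≈ 0.6643

0.6643


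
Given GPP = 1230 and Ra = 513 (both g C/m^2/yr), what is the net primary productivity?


NPP = GPP - Ra = 1230 - 513 = 717 g C/m^2/yr

717 g C/m^2/yr


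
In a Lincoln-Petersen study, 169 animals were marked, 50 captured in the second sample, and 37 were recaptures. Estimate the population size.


N = M * C / R = 169 * 50 / 37 = 8450 / 37 = 228.38 ≈ 228

228 individuals


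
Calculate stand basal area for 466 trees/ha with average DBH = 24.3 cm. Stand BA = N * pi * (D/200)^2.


(D/200)^2 = (24.3/200)^2 = 0.1215^2 = 0.01476225
Individual BA = 3.141593 * 0.01476225 = 0.0463770 m^2
Stand BA = 466 * 0.0463770 = 21.6117 ≈ 21.61 m^2/ha

21.61 m^2/ha


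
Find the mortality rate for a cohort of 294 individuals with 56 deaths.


Mortality rate = 56 / 294 = 0.190476 ≈ 0.1905

0.1905


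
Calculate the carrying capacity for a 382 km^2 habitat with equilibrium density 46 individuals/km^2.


K = 46 * 382 = 17572 individuals

17572 individuals


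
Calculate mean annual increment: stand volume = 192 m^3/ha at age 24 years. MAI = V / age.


MAI = 192 / 24 = 8.00 m^3/ha/yr

8.00 m^3/ha/yr


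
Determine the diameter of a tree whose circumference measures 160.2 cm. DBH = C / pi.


DBH = C / pi = 160.2 / 3.141593 = 50.9932 ≈ 50.99 cm

50.99 cm


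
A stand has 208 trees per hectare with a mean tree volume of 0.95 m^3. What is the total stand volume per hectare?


V_stand = 208 * 0.95 = 197.6 m^3/ha

197.6 m^3/ha


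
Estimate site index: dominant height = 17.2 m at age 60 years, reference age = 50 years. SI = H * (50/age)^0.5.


50/60 = 0.833333
(0.833333)^0.5 = 0.912871
SI = 17.2 * 0.912871 = 15.7014 ≈ 15.7 m

15.7 m


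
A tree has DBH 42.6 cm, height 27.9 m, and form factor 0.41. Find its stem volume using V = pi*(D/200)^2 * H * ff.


(D/200)^2 = (42.6/200)^2 = 0.213^2 = 0.045369
BA = 3.141593 * 0.045369 = 0.142531 m^2
V = 0.142531 * 27.9 * 0.41 = 1.63041 ≈ 1.630 m^3

1.630 m^3


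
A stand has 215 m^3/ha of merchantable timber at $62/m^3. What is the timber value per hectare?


Value = 215 * 62 = $13330/ha

$13330/ha


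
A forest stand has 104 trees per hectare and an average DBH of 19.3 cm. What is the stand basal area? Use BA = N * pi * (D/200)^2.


(D/200)^2 = (19.3/200)^2 = 0.0965^2 = 0.00931225
Individual BA = 3.141593 * 0.00931225 = 0.0292553 m^2
Stand BA = 104 * 0.0292553 = 3.04255 ≈ 3.04 m^2/ha

3.04 m^2/ha


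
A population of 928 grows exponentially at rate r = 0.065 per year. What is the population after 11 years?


r*t = 0.065 * 11 = 0.715
exp(0.715) = 2.04419
N = 928 * 2.04419 = 1897.01 ≈ 1897

1897


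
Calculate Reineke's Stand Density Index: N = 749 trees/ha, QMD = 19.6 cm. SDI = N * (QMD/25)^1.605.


QMD/25 = 19.6/25 = 0.784
(0.784)^1.605 = exp(1.605 * ln(0.784)) = exp(1.605 * (-0.243346)) = exp(-0.390570) = 0.676671
SDI = 749 * 0.676671 = 506.827 ≈ 507

507
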